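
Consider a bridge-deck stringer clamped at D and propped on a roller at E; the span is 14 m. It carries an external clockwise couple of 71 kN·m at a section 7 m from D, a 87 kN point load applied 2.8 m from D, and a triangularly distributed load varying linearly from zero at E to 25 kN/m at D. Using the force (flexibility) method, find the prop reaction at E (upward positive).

Remove the prop at E; the released (primary) structure is a cantilever built in at D.
Deflection at E on the released cantilever, summing each load's contribution:
  clockwise couple 71 at a = 7: M₀a(2L − a)/(2EI) = 5218/EI
  point load 87 at a = 2.8: Pa²(3L − a)/(6EI) = 4456/EI
  triangular load, peak 25 at the fixed end: w₀L⁴/(30EI) = 32013/EI
  δ_0 = 41688/EI
Tip deflection under a unit load at E: L³/(3EI) = 914.7/EI.
Compatibility at E: δ_0 − R_E·δ_{EE} = 0, so R_E = 41688/914.7 = 45.58 kN.

R_E = 45.58 kN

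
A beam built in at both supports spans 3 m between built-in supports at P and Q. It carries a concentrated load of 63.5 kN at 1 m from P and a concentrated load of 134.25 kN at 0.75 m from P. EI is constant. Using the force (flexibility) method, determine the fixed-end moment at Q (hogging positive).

Take the two fixed-end moments M_P, M_Q as redundants; the released structure is the simple span PQ.
End rotations of the released simple span under the applied load (×1/EI):
  at P: point load 63.5 at a = 1: Pab(L + b)/(6LEI) = 35.28/EI
  at Q: point load 63.5 at a = 1: Pab(L + a)/(6LEI) = 28.22/EI
  at P: point load 134.25 at a = 0.75: Pab(L + b)/(6LEI) = 66.08/EI
  at Q: point load 134.25 at a = 0.75: Pab(L + a)/(6LEI) = 47.2/EI
  θ_P0 = 101.4/EI,  θ_Q0 = 75.42/EI
Flexibility coefficients: a unit moment at one end gives L/(3EI) there and L/(6EI) at the far end, so f₁₁ = f₂₂ = 1/EI and f₁₂ = f₂₁ = 0.5/EI.
Compatibility — zero rotation at each built-in end:
  1 M_P + 0.5 M_Q = 101.4
  0.5 M_P + 1 M_Q = 75.42
Solving the pair gives M_P = 84.86 kN·m and M_Q = 32.99 kN·m (hogging).

M_Q = 32.99 kN·m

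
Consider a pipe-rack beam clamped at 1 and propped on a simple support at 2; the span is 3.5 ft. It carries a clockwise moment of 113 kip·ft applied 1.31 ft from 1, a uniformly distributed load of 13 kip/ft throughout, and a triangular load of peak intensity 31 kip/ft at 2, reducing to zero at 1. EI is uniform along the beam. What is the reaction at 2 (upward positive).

R_2 = 76.37 kip

Take the reaction at 2 as the redundant and release it; the primary structure is a cantilever fixed at 1.
Downward deflection at the released point 2 due to the loads:
  clockwise couple 113 at a = 1.31: M₀a(2L − a)/(2EI) = 421.1/EI
  UDL 13: wL⁴/(8EI) = 243.9/EI
  triangular load, peak 31 at the free end: 11w₀L⁴/(120EI) = 426.4/EI
  δ_0 = 1091/EI
Flexibility coefficient — unit upward force at 2: δ_{22} = L³/(3EI) = 14.29/EI.
Compatibility at 2: δ_0 − R_2·δ_{22} = 0, so R_2 = 1091/14.29 = 76.37 kip.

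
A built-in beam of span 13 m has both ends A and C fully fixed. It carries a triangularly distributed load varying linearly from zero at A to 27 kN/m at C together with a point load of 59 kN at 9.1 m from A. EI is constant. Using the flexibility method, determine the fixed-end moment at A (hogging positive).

M_A = 200.4 kN·m

Release both end moments; the primary structure is a simply-supported span AC with redundants M_A and M_C.
On the primary (simply-supported) span, the end slopes from the loading are:
  at A: triangular load, peak 27: 7w₀L³/(360EI) = 1153/EI
  at C: triangular load, peak 27: w₀L³/(45EI) = 1318/EI
  at A: point load 59 at a = 9.1: Pab(L + b)/(6LEI) = 453.7/EI
  at C: point load 59 at a = 9.1: Pab(L + a)/(6LEI) = 593.3/EI
  θ_A0 = 1607/EI,  θ_C0 = 1911/EI
Flexibility coefficients: a unit moment at one end gives L/(3EI) there and L/(6EI) at the far end, so f₁₁ = f₂₂ = 4.333/EI and f₁₂ = f₂₁ = 2.167/EI.
Compatibility — zero rotation at each built-in end:
  4.333 M_A + 2.167 M_C = 1607
  2.167 M_A + 4.333 M_C = 1911
Solving the pair gives M_A = 200.4 kN·m and M_C = 340.9 kN·m (hogging).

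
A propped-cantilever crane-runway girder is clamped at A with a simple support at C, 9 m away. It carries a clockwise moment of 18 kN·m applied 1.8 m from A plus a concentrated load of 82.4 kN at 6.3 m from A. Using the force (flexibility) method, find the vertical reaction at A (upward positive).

R_A = 34.89 kN

Release the roller at C. Primary structure: cantilever fixed at A.
Free-end deflection of the primary structure under the applied loading (downward +):
  clockwise couple 18 at a = 1.8: M₀a(2L − a)/(2EI) = 262.4/EI
  point load 82.4 at a = 6.3: Pa²(3L − a)/(6EI) = 11283/EI
  δ_0 = 11546/EI
Tip deflection under a unit load at C: L³/(3EI) = 243/EI.
Compatibility at C: δ_0 − R_C·δ_{CC} = 0, so R_C = 11546/243 = 47.51 kN.
Vertical equilibrium: R_A = ΣP − R_C = 82.4 − 47.51 = 34.89 kN.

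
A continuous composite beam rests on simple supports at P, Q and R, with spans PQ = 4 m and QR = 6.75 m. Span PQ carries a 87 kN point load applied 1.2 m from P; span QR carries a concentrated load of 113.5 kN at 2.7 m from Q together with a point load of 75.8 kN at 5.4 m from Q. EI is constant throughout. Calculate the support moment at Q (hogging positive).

Insert a hinge at Q; M_Q is the redundant, and each span becomes simply supported.
Rotations at Q on the released spans (each span's end-slope, ×1/EI):
  span PQ: point load 87 at a = 1.2: Pab(L + a)/(6LEI) = 63.34/EI
  span QR: point load 113.5 at a = 2.7: Pab(L + b)/(6LEI) = 331/EI
  span QR: point load 75.8 at a = 5.4: Pab(L + b)/(6LEI) = 110.5/EI
  relative rotation θ_0 = (63.34 + 441.5)/EI = 504.8/EI
A unit hogging moment at Q produces rotation L₁/(3EI) + L₂/(3EI) = 3.583/EI.
Slope continuity at Q: θ_0 = M_Q·3.583/EI, so M_Q = 504.8/3.583 = 140.9 kN·m (hogging).

M_Q = 140.9 kN·m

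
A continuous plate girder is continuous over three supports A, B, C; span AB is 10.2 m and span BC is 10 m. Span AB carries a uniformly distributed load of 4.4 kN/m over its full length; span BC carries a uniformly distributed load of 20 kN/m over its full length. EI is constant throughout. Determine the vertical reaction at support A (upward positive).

Take M_B as the redundant. Released structure: two simple spans AB and BC with a hinge at B.
Rotations at B on the released spans (each span's end-slope, ×1/EI):
  span AB: UDL 4.4: wL³/(24EI) = 194.6/EI
  span BC: UDL 20: wL³/(24EI) = 833.3/EI
  relative rotation θ_0 = (194.6 + 833.3)/EI = 1028/EI
A unit hogging moment at B produces rotation L₁/(3EI) + L₂/(3EI) = 6.733/EI.
Slope continuity at B: θ_0 = M_B·6.733/EI, so M_B = 1028/6.733 = 152.7 kN·m (hogging).
Span AB, ΣM about A with M_B applied at B: R_B^{AB}·10.2 = 228.9 + 152.7, so R_B^{AB} = 37.41 kN and R_A = 44.88 − 37.41 = 7.474 kN.

R_A = 7.474 kN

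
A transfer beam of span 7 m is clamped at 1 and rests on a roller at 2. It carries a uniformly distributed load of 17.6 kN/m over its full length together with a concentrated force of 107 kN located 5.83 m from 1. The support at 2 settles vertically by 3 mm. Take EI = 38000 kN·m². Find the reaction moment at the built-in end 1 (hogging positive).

Release the roller at 2. Primary structure: cantilever fixed at 1.
Primary-structure tip deflection at 2 by superposition:
  UDL 17.6: wL⁴/(8EI) = 5282/EI
  point load 107 at a = 5.83: Pa²(3L − a)/(6EI) = 9195/EI
  δ_0 = 14477/EI
Tip deflection under a unit load at 2: L³/(3EI) = 114.3/EI.
With EI = 38000 kN·m²: δ_0 = 0.38098 m and δ_{22} = 0.003009 m/kN.
Compatibility — the beam at 2 must follow the support down by 0.003 m: δ_0 − R_2·δ_{22} = 0.003, so R_2 = (0.38098 − 0.003)/0.003009 = 125.6 kN.
Moment equilibrium about 1: M_1 = Σ(load moments about 1) − R_2·L = 1055 − 125.6×7 = 175.6 kN·m.

M_1 = 175.6 kN·m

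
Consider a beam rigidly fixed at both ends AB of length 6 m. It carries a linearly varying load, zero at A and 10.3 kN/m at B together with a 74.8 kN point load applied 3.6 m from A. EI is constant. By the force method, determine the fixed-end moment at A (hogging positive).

Take the two fixed-end moments M_A, M_B as redundants; the released structure is the simple span AB.
Simple-span end rotations at A and B under the given loads:
  at A: triangular load, peak 10.3: 7w₀L³/(360EI) = 43.26/EI
  at B: triangular load, peak 10.3: w₀L³/(45EI) = 49.44/EI
  at A: point load 74.8 at a = 3.6: Pab(L + b)/(6LEI) = 150.8/EI
  at B: point load 74.8 at a = 3.6: Pab(L + a)/(6LEI) = 172.3/EI
  θ_A0 = 194.1/EI,  θ_B0 = 221.8/EI
Flexibility coefficients: a unit moment at one end gives L/(3EI) there and L/(6EI) at the far end, so f₁₁ = f₂₂ = 2/EI and f₁₂ = f₂₁ = 1/EI.
Compatibility — zero rotation at each built-in end:
  2 M_A + 1 M_B = 194.1
  1 M_A + 2 M_B = 221.8
Solving the pair gives M_A = 55.44 kN·m and M_B = 83.17 kN·m (hogging).

M_A = 55.44 kN·m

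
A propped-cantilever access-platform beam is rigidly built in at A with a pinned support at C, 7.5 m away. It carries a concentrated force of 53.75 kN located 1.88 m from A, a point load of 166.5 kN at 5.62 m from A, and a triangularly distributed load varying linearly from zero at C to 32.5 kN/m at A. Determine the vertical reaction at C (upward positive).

R_C = 134.2 kN

Choose R_C as the redundant. The primary structure is the cantilever fixed at A.
Free-end deflection of the primary structure under the applied loading (downward +):
  point load 53.75 at a = 1.88: Pa²(3L − a)/(6EI) = 652.9/EI
  point load 166.5 at a = 5.62: Pa²(3L − a)/(6EI) = 14795/EI
  triangular load, peak 32.5 at the fixed end: w₀L⁴/(30EI) = 3428/EI
  δ_0 = 18875/EI
Flexibility coefficient — unit upward force at C: δ_{CC} = L³/(3EI) = 140.6/EI.
Compatibility at C: δ_0 − R_C·δ_{CC} = 0, so R_C = 18875/140.6 = 134.2 kN.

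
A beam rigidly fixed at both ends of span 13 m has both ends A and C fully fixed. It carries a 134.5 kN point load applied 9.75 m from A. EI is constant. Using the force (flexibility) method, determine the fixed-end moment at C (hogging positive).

M_C = 245.9 kN·m

Take the two fixed-end moments M_A, M_C as redundants; the released structure is the simple span AC.
Simple-span end rotations at A and C under the given loads:
  at A: point load 134.5 at a = 9.75: Pab(L + b)/(6LEI) = 887.9/EI
  at C: point load 134.5 at a = 9.75: Pab(L + a)/(6LEI) = 1243/EI
  θ_A0 = 887.9/EI,  θ_C0 = 1243/EI
Flexibility coefficients: a unit moment at one end gives L/(3EI) there and L/(6EI) at the far end, so f₁₁ = f₂₂ = 4.333/EI and f₁₂ = f₂₁ = 2.167/EI.
Compatibility — zero rotation at each built-in end:
  4.333 M_A + 2.167 M_C = 887.9
  2.167 M_A + 4.333 M_C = 1243
Solving the pair gives M_A = 81.96 kN·m and M_C = 245.9 kN·m (hogging).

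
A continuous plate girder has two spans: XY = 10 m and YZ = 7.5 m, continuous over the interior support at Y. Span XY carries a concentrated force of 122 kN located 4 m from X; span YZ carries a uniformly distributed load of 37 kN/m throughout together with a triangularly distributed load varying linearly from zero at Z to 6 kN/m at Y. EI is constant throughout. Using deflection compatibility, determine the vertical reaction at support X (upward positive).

R_X = 49.37 kN

Insert a hinge at Y; M_Y is the redundant, and each span becomes simply supported.
Discontinuity in slope at Y on the released structure — sum the simple-span end rotations:
  span XY: point load 122 at a = 4: Pab(L + a)/(6LEI) = 683.2/EI
  span YZ: UDL 37: wL³/(24EI) = 650.4/EI
  span YZ: triangular load, peak 6: w₀L³/(45EI) = 56.25/EI
  relative rotation θ_0 = (683.2 + 706.6)/EI = 1390/EI
A unit hogging moment at Y produces rotation L₁/(3EI) + L₂/(3EI) = 5.833/EI.
Slope continuity at Y: θ_0 = M_Y·5.833/EI, so M_Y = 1390/5.833 = 238.3 kN·m (hogging).
Span XY, ΣM about X with M_Y applied at Y: R_Y^{XY}·10 = 488 + 238.3, so R_Y^{XY} = 72.63 kN and R_X = 122 − 72.63 = 49.37 kN.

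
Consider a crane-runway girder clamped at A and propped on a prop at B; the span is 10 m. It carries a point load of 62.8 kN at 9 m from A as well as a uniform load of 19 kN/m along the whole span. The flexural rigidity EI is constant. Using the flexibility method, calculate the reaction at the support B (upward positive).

R_B = 124.7 kN

Release the roller at B. Primary structure: cantilever fixed at A.
Downward deflection at the released point B due to the loads:
  point load 62.8 at a = 9: Pa²(3L − a)/(6EI) = 17804/EI
  UDL 19: wL⁴/(8EI) = 23750/EI
  δ_0 = 41554/EI
Tip deflection under a unit load at B: L³/(3EI) = 333.3/EI.
The prop prevents deflection at B: R_B = δ_0/δ_{BB} = 41554/333.3 = 124.7 kN.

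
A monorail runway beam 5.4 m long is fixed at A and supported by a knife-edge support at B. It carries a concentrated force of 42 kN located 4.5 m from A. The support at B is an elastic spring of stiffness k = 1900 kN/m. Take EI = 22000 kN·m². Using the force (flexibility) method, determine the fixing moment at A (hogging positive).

Choose R_B as the redundant. The primary structure is the cantilever fixed at A.
Deflection at B on the released cantilever, summing each load's contribution:
  point load 42 at a = 4.5: Pa²(3L − a)/(6EI) = 1658/EI
Tip deflection under a unit load at B: L³/(3EI) = 52.49/EI.
With EI = 22000 kN·m²: δ_0 = 0.075385 m and δ_{BB} = 0.002386 m/kN.
Compatibility — the spring shortens by R_B/k under the reaction it provides: δ_0 − R_B·δ_{BB} = R_B/k. With 1/k = 0.000526 m/kN, R_B = δ_0 / (δ_{BB} + 1/k) = 0.075385 / (0.002386 + 0.000526) = 25.89 kN.
Moment equilibrium about A: M_A = Σ(load moments about A) − R_B·L = 189 − 25.89×5.4 = 49.21 kN·m.

M_A = 49.21 kN·m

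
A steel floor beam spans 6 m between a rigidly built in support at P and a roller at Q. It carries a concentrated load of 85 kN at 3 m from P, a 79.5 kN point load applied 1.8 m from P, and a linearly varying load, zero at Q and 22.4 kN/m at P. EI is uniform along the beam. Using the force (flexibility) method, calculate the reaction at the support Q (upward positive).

Remove the prop at Q; the released (primary) structure is a cantilever built in at P.
Deflection at Q on the released cantilever, summing each load's contribution:
  point load 85 at a = 3: Pa²(3L − a)/(6EI) = 1912/EI
  point load 79.5 at a = 1.8: Pa²(3L − a)/(6EI) = 695.5/EI
  triangular load, peak 22.4 at the fixed end: w₀L⁴/(30EI) = 967.7/EI
  δ_0 = 3576/EI
Tip deflection under a unit load at Q: L³/(3EI) = 72/EI.
Compatibility at Q: δ_0 − R_Q·δ_{QQ} = 0, so R_Q = 3576/72 = 49.66 kN.

R_Q = 49.66 kN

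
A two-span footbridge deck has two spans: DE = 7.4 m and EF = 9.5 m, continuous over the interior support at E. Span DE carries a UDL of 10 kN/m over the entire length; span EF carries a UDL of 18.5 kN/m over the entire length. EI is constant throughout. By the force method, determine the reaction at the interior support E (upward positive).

Release continuity at E by inserting a hinge; the redundant is the internal moment M_E. The primary structure is two simply-supported spans DE and EF.
Rotations at E on the released spans (each span's end-slope, ×1/EI):
  span DE: UDL 10: wL³/(24EI) = 168.8/EI
  span EF: UDL 18.5: wL³/(24EI) = 660.9/EI
  relative rotation θ_0 = (168.8 + 660.9)/EI = 829.7/EI
A unit hogging moment at E produces rotation L₁/(3EI) + L₂/(3EI) = 5.633/EI.
Slope continuity at E: θ_0 = M_E·5.633/EI, so M_E = 829.7/5.633 = 147.3 kN·m (hogging).
Span DE, ΣM about D with M_E applied at E: R_E^{DE}·7.4 = 273.8 + 147.3, so R_E^{DE} = 56.9 kN and R_D = 74 − 56.9 = 17.1 kN.
Span EF, ΣM about F: R_E^{EF}·9.5 = 834.8 + 147.3, so R_E^{EF} = 103.4 kN and R_F = 175.8 − 103.4 = 72.37 kN.
R_E = 56.9 + 103.4 = 160.3 kN.

R_E = 160.3 kN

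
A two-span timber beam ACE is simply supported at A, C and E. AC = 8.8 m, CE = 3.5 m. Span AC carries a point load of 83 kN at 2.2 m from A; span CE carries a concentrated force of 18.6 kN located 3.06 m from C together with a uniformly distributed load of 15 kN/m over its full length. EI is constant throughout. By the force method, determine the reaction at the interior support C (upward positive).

R_C = 76.86 kN

Take M_C as the redundant. Released structure: two simple spans AC and CE with a hinge at C.
Rotations at C on the released spans (each span's end-slope, ×1/EI):
  span AC: point load 83 at a = 2.2: Pab(L + a)/(6LEI) = 251.1/EI
  span CE: point load 18.6 at a = 3.06: Pab(L + b)/(6LEI) = 4.699/EI
  span CE: UDL 15: wL³/(24EI) = 26.8/EI
  relative rotation θ_0 = (251.1 + 31.5)/EI = 282.6/EI
A unit hogging moment at C produces rotation L₁/(3EI) + L₂/(3EI) = 4.1/EI.
Slope continuity at C: θ_0 = M_C·4.1/EI, so M_C = 282.6/4.1 = 68.92 kN·m (hogging).
Span AC, ΣM about A with M_C applied at C: R_C^{AC}·8.8 = 182.6 + 68.92, so R_C^{AC} = 28.58 kN and R_A = 83 − 28.58 = 54.42 kN.
Span CE, ΣM about E: R_C^{CE}·3.5 = 100.1 + 68.92, so R_C^{CE} = 48.28 kN and R_E = 71.1 − 48.28 = 22.82 kN.
R_C = 28.58 + 48.28 = 76.86 kN.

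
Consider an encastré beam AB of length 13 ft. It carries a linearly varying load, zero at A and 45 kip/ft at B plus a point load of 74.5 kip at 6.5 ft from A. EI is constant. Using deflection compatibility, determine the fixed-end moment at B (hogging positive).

M_B = 501.3 kip·ft

Release both end moments; the primary structure is a simply-supported span AB with redundants M_A and M_B.
On the primary (simply-supported) span, the end slopes from the loading are:
  at A: triangular load, peak 45: 7w₀L³/(360EI) = 1922/EI
  at B: triangular load, peak 45: w₀L³/(45EI) = 2197/EI
  at A: point load 74.5 at a = 6.5: Pab(L + b)/(6LEI) = 786.9/EI
  at B: point load 74.5 at a = 6.5: Pab(L + a)/(6LEI) = 786.9/EI
  θ_A0 = 2709/EI,  θ_B0 = 2984/EI
Flexibility coefficients: a unit moment at one end gives L/(3EI) there and L/(6EI) at the far end, so f₁₁ = f₂₂ = 4.333/EI and f₁₂ = f₂₁ = 2.167/EI.
Compatibility — zero rotation at each built-in end:
  4.333 M_A + 2.167 M_B = 2709
  2.167 M_A + 4.333 M_B = 2984
Solving the pair gives M_A = 374.6 kip·ft and M_B = 501.3 kip·ft (hogging).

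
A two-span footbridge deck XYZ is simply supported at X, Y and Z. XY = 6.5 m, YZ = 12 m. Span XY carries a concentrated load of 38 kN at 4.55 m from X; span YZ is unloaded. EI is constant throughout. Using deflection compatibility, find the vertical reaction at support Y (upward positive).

Release continuity at Y by inserting a hinge; the redundant is the internal moment M_Y. The primary structure is two simply-supported spans XY and YZ.
End slopes at the hinge Y, treating each span as simply supported:
  span XY: point load 38 at a = 4.55: Pab(L + a)/(6LEI) = 95.53/EI
  relative rotation θ_0 = (95.53 + 0)/EI = 95.53/EI
A unit hogging moment at Y produces rotation L₁/(3EI) + L₂/(3EI) = 6.167/EI.
Slope continuity at Y: θ_0 = M_Y·6.167/EI, so M_Y = 95.53/6.167 = 15.49 kN·m (hogging).
Span XY, ΣM about X with M_Y applied at Y: R_Y^{XY}·6.5 = 172.9 + 15.49, so R_Y^{XY} = 28.98 kN and R_X = 38 − 28.98 = 9.017 kN.
Span YZ, ΣM about Z: R_Y^{YZ}·12 = 0 + 15.49, so R_Y^{YZ} = 1.291 kN and R_Z = 0 − 1.291 = -1.291 kN.
R_Y = 28.98 + 1.291 = 30.27 kN.

R_Y = 30.27 kN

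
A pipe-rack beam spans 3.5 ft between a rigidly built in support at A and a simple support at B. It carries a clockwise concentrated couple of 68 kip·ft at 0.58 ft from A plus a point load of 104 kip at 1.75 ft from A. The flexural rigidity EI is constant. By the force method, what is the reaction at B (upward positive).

Remove the prop at B; the released (primary) structure is a cantilever built in at A.
Downward deflection at the released point B due to the loads:
  clockwise couple 68 at a = 0.58: M₀a(2L − a)/(2EI) = 126.6/EI
  point load 104 at a = 1.75: Pa²(3L − a)/(6EI) = 464.5/EI
  δ_0 = 591.1/EI
Tip deflection under a unit load at B: L³/(3EI) = 14.29/EI.
Compatibility at B: δ_0 − R_B·δ_{BB} = 0, so R_B = 591.1/14.29 = 41.36 kip.

R_B = 41.36 kip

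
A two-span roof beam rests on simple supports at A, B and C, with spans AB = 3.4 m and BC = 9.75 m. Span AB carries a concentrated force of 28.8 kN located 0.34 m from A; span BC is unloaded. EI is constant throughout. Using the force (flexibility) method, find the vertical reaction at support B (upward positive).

R_B = 3.377 kN

Insert a hinge at B; M_B is the redundant, and each span becomes simply supported.
Discontinuity in slope at B on the released structure — sum the simple-span end rotations:
  span AB: point load 28.8 at a = 0.34: Pab(L + a)/(6LEI) = 5.493/EI
  relative rotation θ_0 = (5.493 + 0)/EI = 5.493/EI
A unit hogging moment at B produces rotation L₁/(3EI) + L₂/(3EI) = 4.383/EI.
Compatibility: M_B·(L₁+L₂)/(3EI) = θ_0, giving M_B = 1.253 kN·m (hogging).
Span AB, ΣM about A with M_B applied at B: R_B^{AB}·3.4 = 9.792 + 1.253, so R_B^{AB} = 3.249 kN and R_A = 28.8 − 3.249 = 25.55 kN.
Span BC, ΣM about C: R_B^{BC}·9.75 = 0 + 1.253, so R_B^{BC} = 0.1285 kN and R_C = 0 − 0.1285 = -0.1285 kN.
R_B = 3.249 + 0.1285 = 3.377 kN.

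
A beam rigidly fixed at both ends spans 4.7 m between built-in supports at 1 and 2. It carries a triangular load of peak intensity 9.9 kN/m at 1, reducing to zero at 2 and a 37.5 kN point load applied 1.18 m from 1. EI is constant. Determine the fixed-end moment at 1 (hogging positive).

M_1 = 35.75 kN·m

Take the two fixed-end moments M_1, M_2 as redundants; the released structure is the simple span 12.
Simple-span end rotations at 1 and 2 under the given loads:
  at 1: triangular load, peak 9.9: w₀L³/(45EI) = 22.84/EI
  at 2: triangular load, peak 9.9: 7w₀L³/(360EI) = 19.99/EI
  at 1: point load 37.5 at a = 1.18: Pab(L + b)/(6LEI) = 45.4/EI
  at 2: point load 37.5 at a = 1.18: Pab(L + a)/(6LEI) = 32.48/EI
  θ_10 = 68.24/EI,  θ_20 = 52.46/EI
Flexibility coefficients: a unit moment at one end gives L/(3EI) there and L/(6EI) at the far end, so f₁₁ = f₂₂ = 1.567/EI and f₁₂ = f₂₁ = 0.7833/EI.
Compatibility — zero rotation at each built-in end:
  1.567 M_1 + 0.7833 M_2 = 68.24
  0.7833 M_1 + 1.567 M_2 = 52.46
Solving the pair gives M_1 = 35.75 kN·m and M_2 = 15.61 kN·m (hogging).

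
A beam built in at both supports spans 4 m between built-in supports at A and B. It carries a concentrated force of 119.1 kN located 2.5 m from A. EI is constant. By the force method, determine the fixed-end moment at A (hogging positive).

Take the two fixed-end moments M_A, M_B as redundants; the released structure is the simple span AB.
End rotations of the released simple span under the applied load (×1/EI):
  at A: point load 119.1 at a = 2.5: Pab(L + b)/(6LEI) = 102.4/EI
  at B: point load 119.1 at a = 2.5: Pab(L + a)/(6LEI) = 121/EI
  θ_A0 = 102.4/EI,  θ_B0 = 121/EI
Flexibility coefficients: a unit moment at one end gives L/(3EI) there and L/(6EI) at the far end, so f₁₁ = f₂₂ = 1.333/EI and f₁₂ = f₂₁ = 0.6667/EI.
Compatibility — zero rotation at each built-in end:
  1.333 M_A + 0.6667 M_B = 102.4
  0.6667 M_A + 1.333 M_B = 121
Solving the pair gives M_A = 41.87 kN·m and M_B = 69.79 kN·m (hogging).

M_A = 41.87 kN·m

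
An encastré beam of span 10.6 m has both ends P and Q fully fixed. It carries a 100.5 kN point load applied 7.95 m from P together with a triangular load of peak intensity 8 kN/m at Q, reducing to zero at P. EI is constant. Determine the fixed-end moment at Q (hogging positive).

Take the two fixed-end moments M_P, M_Q as redundants; the released structure is the simple span PQ.
Simple-span end rotations at P and Q under the given loads:
  at P: point load 100.5 at a = 7.95: Pab(L + b)/(6LEI) = 441.1/EI
  at Q: point load 100.5 at a = 7.95: Pab(L + a)/(6LEI) = 617.5/EI
  at P: triangular load, peak 8: 7w₀L³/(360EI) = 185.3/EI
  at Q: triangular load, peak 8: w₀L³/(45EI) = 211.7/EI
  θ_P0 = 626.4/EI,  θ_Q0 = 829.3/EI
Flexibility coefficients: a unit moment at one end gives L/(3EI) there and L/(6EI) at the far end, so f₁₁ = f₂₂ = 3.533/EI and f₁₂ = f₂₁ = 1.767/EI.
Compatibility — zero rotation at each built-in end:
  3.533 M_P + 1.767 M_Q = 626.4
  1.767 M_P + 3.533 M_Q = 829.3
Solving the pair gives M_P = 79.9 kN·m and M_Q = 194.8 kN·m (hogging).

M_Q = 194.8 kN·m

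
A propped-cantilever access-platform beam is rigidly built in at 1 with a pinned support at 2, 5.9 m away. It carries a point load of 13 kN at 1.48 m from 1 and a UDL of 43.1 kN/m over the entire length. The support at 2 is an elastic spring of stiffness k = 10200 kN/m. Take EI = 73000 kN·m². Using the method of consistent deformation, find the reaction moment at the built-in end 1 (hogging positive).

Remove the prop at 2; the released (primary) structure is a cantilever built in at 1.
Downward deflection at the released point 2 due to the loads:
  point load 13 at a = 1.48: Pa²(3L − a)/(6EI) = 76.98/EI
  UDL 43.1: wL⁴/(8EI) = 6528/EI
  δ_0 = 6605/EI
Flexibility coefficient — unit upward force at 2: δ_{22} = L³/(3EI) = 68.46/EI.
With EI = 73000 kN·m²: δ_0 = 0.090482 m and δ_{22} = 0.000938 m/kN.
Compatibility — the spring shortens by R_2/k under the reaction it provides: δ_0 − R_2·δ_{22} = R_2/k. With 1/k = 0.000098 m/kN, R_2 = δ_0 / (δ_{22} + 1/k) = 0.090482 / (0.000938 + 0.000098) = 87.35 kN.
Moment equilibrium about 1: M_1 = Σ(load moments about 1) − R_2·L = 769.4 − 87.35×5.9 = 254 kN·m.

M_1 = 254 kN·m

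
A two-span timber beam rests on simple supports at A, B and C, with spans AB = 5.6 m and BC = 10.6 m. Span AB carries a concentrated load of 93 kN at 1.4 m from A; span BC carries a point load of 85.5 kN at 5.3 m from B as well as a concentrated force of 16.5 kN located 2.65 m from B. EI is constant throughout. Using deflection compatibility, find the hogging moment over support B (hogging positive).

Insert a hinge at B; M_B is the redundant, and each span becomes simply supported.
Discontinuity in slope at B on the released structure — sum the simple-span end rotations:
  span AB: point load 93 at a = 1.4: Pab(L + a)/(6LEI) = 113.9/EI
  span BC: point load 85.5 at a = 5.3: Pab(L + b)/(6LEI) = 600.4/EI
  span BC: point load 16.5 at a = 2.65: Pab(L + b)/(6LEI) = 101.4/EI
  relative rotation θ_0 = (113.9 + 701.8)/EI = 815.7/EI
A unit hogging moment at B produces rotation L₁/(3EI) + L₂/(3EI) = 5.4/EI.
Slope continuity at B: θ_0 = M_B·5.4/EI, so M_B = 815.7/5.4 = 151.1 kN·m (hogging).

M_B = 151.1 kN·m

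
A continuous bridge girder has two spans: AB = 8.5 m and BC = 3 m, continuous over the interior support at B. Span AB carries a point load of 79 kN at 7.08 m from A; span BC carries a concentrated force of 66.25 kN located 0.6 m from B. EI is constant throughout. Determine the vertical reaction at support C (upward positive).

Insert a hinge at B; M_B is the redundant, and each span becomes simply supported.
End slopes at the hinge B, treating each span as simply supported:
  span AB: point load 79 at a = 7.08: Pab(L + a)/(6LEI) = 242.6/EI
  span BC: point load 66.25 at a = 0.6: Pab(L + b)/(6LEI) = 28.62/EI
  relative rotation θ_0 = (242.6 + 28.62)/EI = 271.3/EI
A unit hogging moment at B produces rotation L₁/(3EI) + L₂/(3EI) = 3.833/EI.
Compatibility: M_B·(L₁+L₂)/(3EI) = θ_0, giving M_B = 70.76 kN·m (hogging).
Span BC, ΣM about C: R_B^{BC}·3 = 159 + 70.76, so R_B^{BC} = 76.59 kN and R_C = 66.25 − 76.59 = -10.34 kN.

R_C = -10.34 kN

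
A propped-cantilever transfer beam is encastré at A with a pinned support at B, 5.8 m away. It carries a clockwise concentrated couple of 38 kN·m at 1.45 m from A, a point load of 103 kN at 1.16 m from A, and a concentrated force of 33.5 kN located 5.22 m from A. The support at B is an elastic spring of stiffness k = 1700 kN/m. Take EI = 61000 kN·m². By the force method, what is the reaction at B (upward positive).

Release the roller at B. Primary structure: cantilever fixed at A.
Free-end deflection of the primary structure under the applied loading (downward +):
  clockwise couple 38 at a = 1.45: M₀a(2L − a)/(2EI) = 279.6/EI
  point load 103 at a = 1.16: Pa²(3L − a)/(6EI) = 375.1/EI
  point load 33.5 at a = 5.22: Pa²(3L − a)/(6EI) = 1853/EI
  δ_0 = 2508/EI
Tip deflection under a unit load at B: L³/(3EI) = 65.04/EI.
With EI = 61000 kN·m²: δ_0 = 0.041111 m and δ_{BB} = 0.001066 m/kN.
Compatibility — the spring shortens by R_B/k under the reaction it provides: δ_0 − R_B·δ_{BB} = R_B/k. With 1/k = 0.000588 m/kN, R_B = δ_0 / (δ_{BB} + 1/k) = 0.041111 / (0.001066 + 0.000588) = 24.85 kN.

R_B = 24.85 kN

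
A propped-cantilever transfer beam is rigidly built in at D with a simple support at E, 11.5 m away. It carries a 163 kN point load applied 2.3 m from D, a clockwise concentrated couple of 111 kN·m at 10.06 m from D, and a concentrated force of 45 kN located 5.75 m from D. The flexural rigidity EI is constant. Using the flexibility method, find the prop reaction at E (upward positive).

R_E = 37.44 kN

Release the roller at E. Primary structure: cantilever fixed at D.
Deflection at E on the released cantilever, summing each load's contribution:
  point load 163 at a = 2.3: Pa²(3L − a)/(6EI) = 4628/EI
  clockwise couple 111 at a = 10.06: M₀a(2L − a)/(2EI) = 7225/EI
  point load 45 at a = 5.75: Pa²(3L − a)/(6EI) = 7129/EI
  δ_0 = 18981/EI
Flexibility coefficient — unit upward force at E: δ_{EE} = L³/(3EI) = 507/EI.
Compatibility at E: δ_0 − R_E·δ_{EE} = 0, so R_E = 18981/507 = 37.44 kN.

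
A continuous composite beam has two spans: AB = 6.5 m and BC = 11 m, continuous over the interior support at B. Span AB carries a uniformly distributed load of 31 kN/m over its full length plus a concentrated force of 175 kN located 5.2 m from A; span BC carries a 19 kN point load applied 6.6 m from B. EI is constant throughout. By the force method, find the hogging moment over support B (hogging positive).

Take M_B as the redundant. Released structure: two simple spans AB and BC with a hinge at B.
Rotations at B on the released spans (each span's end-slope, ×1/EI):
  span AB: UDL 31: wL³/(24EI) = 354.7/EI
  span AB: point load 175 at a = 5.2: Pab(L + a)/(6LEI) = 354.9/EI
  span BC: point load 19 at a = 6.6: Pab(L + b)/(6LEI) = 128.7/EI
  relative rotation θ_0 = (709.6 + 128.7)/EI = 838.4/EI
A unit hogging moment at B produces rotation L₁/(3EI) + L₂/(3EI) = 5.833/EI.
Compatibility: M_B·(L₁+L₂)/(3EI) = θ_0, giving M_B = 143.7 kN·m (hogging).

M_B = 143.7 kN·m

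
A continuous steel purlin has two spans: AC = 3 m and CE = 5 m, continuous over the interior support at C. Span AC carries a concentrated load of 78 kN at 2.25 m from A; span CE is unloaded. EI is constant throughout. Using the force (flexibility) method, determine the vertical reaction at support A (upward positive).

Insert a hinge at C; M_C is the redundant, and each span becomes simply supported.
End slopes at the hinge C, treating each span as simply supported:
  span AC: point load 78 at a = 2.25: Pab(L + a)/(6LEI) = 38.39/EI
  relative rotation θ_0 = (38.39 + 0)/EI = 38.39/EI
A unit hogging moment at C produces rotation L₁/(3EI) + L₂/(3EI) = 2.667/EI.
Compatibility: M_C·(L₁+L₂)/(3EI) = θ_0, giving M_C = 14.4 kN·m (hogging).
Span AC, ΣM about A with M_C applied at C: R_C^{AC}·3 = 175.5 + 14.4, so R_C^{AC} = 63.3 kN and R_A = 78 − 63.3 = 14.7 kN.

R_A = 14.7 kN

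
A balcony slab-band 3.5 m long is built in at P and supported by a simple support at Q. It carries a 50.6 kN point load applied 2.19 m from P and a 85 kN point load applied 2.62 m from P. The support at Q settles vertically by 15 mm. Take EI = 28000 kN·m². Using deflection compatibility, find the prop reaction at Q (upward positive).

R_Q = 47.75 kN

Remove the prop at Q; the released (primary) structure is a cantilever built in at P.
Primary-structure tip deflection at Q by superposition:
  point load 50.6 at a = 2.19: Pa²(3L − a)/(6EI) = 336.1/EI
  point load 85 at a = 2.62: Pa²(3L − a)/(6EI) = 766.3/EI
  δ_0 = 1102/EI
Tip deflection under a unit load at Q: L³/(3EI) = 14.29/EI.
With EI = 28000 kN·m²: δ_0 = 0.039372 m and δ_{QQ} = 0.00051 m/kN.
Compatibility — the beam at Q must follow the support down by 0.015 m: δ_0 − R_Q·δ_{QQ} = 0.015, so R_Q = (0.039372 − 0.015)/0.00051 = 47.75 kN.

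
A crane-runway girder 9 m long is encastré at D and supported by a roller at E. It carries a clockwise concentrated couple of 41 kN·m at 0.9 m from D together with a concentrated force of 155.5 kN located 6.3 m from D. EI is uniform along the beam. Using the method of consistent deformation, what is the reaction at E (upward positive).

R_E = 88.92 kN

Remove the prop at E; the released (primary) structure is a cantilever built in at D.
Free-end deflection of the primary structure under the applied loading (downward +):
  clockwise couple 41 at a = 0.9: M₀a(2L − a)/(2EI) = 315.5/EI
  point load 155.5 at a = 6.3: Pa²(3L − a)/(6EI) = 21293/EI
  δ_0 = 21608/EI
Flexibility coefficient — unit upward force at E: δ_{EE} = L³/(3EI) = 243/EI.
Compatibility at E: δ_0 − R_E·δ_{EE} = 0, so R_E = 21608/243 = 88.92 kN.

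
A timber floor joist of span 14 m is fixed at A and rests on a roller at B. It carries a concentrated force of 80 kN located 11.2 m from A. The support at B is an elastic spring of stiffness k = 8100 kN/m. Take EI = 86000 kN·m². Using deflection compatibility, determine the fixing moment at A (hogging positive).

Remove the prop at B; the released (primary) structure is a cantilever built in at A.
Downward deflection at the released point B due to the loads:
  point load 80 at a = 11.2: Pa²(3L − a)/(6EI) = 51514/EI
Flexibility coefficient — unit upward force at B: δ_{BB} = L³/(3EI) = 914.7/EI.
With EI = 86000 kN·m²: δ_0 = 0.599 m and δ_{BB} = 0.010636 m/kN.
Compatibility — the spring shortens by R_B/k under the reaction it provides: δ_0 − R_B·δ_{BB} = R_B/k. With 1/k = 0.000123 m/kN, R_B = δ_0 / (δ_{BB} + 1/k) = 0.599 / (0.010636 + 0.000123) = 55.67 kN.
Moment equilibrium about A: M_A = Σ(load moments about A) − R_B·L = 896 − 55.67×14 = 116.6 kN·m.

M_A = 116.6 kN·m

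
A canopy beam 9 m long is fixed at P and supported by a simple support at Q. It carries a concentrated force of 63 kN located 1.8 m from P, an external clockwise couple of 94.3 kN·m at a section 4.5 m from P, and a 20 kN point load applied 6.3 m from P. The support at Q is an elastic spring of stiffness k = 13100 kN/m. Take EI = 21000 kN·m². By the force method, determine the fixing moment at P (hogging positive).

Remove the prop at Q; the released (primary) structure is a cantilever built in at P.
Downward deflection at the released point Q due to the loads:
  point load 63 at a = 1.8: Pa²(3L − a)/(6EI) = 857.3/EI
  clockwise couple 94.3 at a = 4.5: M₀a(2L − a)/(2EI) = 2864/EI
  point load 20 at a = 6.3: Pa²(3L − a)/(6EI) = 2739/EI
  δ_0 = 6460/EI
Flexibility coefficient — unit upward force at Q: δ_{QQ} = L³/(3EI) = 243/EI.
With EI = 21000 kN·m²: δ_0 = 0.30763 m and δ_{QQ} = 0.011571 m/kN.
Compatibility — the spring shortens by R_Q/k under the reaction it provides: δ_0 − R_Q·δ_{QQ} = R_Q/k. With 1/k = 0.000076 m/kN, R_Q = δ_0 / (δ_{QQ} + 1/k) = 0.30763 / (0.011571 + 0.000076) = 26.41 kN.
Moment equilibrium about P: M_P = Σ(load moments about P) − R_Q·L = 333.7 − 26.41×9 = 96 kN·m.

M_P = 96 kN·m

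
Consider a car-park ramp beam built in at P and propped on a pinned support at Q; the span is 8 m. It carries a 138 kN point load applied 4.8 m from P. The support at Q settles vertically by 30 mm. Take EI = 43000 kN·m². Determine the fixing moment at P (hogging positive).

Remove the prop at Q; the released (primary) structure is a cantilever built in at P.
Deflection at Q on the released cantilever, summing each load's contribution:
  point load 138 at a = 4.8: Pa²(3L − a)/(6EI) = 10174/EI
Tip deflection under a unit load at Q: L³/(3EI) = 170.7/EI.
With EI = 43000 kN·m²: δ_0 = 0.23662 m and δ_{QQ} = 0.003969 m/kN.
Compatibility — the beam at Q must follow the support down by 0.03 m: δ_0 − R_Q·δ_{QQ} = 0.03, so R_Q = (0.23662 − 0.03)/0.003969 = 52.06 kN.
Moment equilibrium about P: M_P = Σ(load moments about P) − R_Q·L = 662.4 − 52.06×8 = 245.9 kN·m.

M_P = 245.9 kN·m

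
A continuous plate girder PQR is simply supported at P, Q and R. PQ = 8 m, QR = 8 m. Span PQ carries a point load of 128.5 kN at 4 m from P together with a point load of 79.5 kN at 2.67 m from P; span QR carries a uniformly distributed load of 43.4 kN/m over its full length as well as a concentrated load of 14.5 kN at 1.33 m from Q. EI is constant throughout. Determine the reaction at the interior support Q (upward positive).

R_Q = 357.6 kN

Release continuity at Q by inserting a hinge; the redundant is the internal moment M_Q. The primary structure is two simply-supported spans PQ and QR.
Rotations at Q on the released spans (each span's end-slope, ×1/EI):
  span PQ: point load 128.5 at a = 4: Pab(L + a)/(6LEI) = 514/EI
  span PQ: point load 79.5 at a = 2.67: Pab(L + a)/(6LEI) = 251.5/EI
  span QR: UDL 43.4: wL³/(24EI) = 925.9/EI
  span QR: point load 14.5 at a = 1.33: Pab(L + b)/(6LEI) = 39.31/EI
  relative rotation θ_0 = (765.5 + 965.2)/EI = 1731/EI
A unit hogging moment at Q produces rotation L₁/(3EI) + L₂/(3EI) = 5.333/EI.
Compatibility: M_Q·(L₁+L₂)/(3EI) = θ_0, giving M_Q = 324.5 kN·m (hogging).
Span PQ, ΣM about P with M_Q applied at Q: R_Q^{PQ}·8 = 726.3 + 324.5, so R_Q^{PQ} = 131.3 kN and R_P = 208 − 131.3 = 76.65 kN.
Span QR, ΣM about R: R_Q^{QR}·8 = 1486 + 324.5, so R_Q^{QR} = 226.3 kN and R_R = 361.7 − 226.3 = 135.4 kN.
R_Q = 131.3 + 226.3 = 357.6 kN.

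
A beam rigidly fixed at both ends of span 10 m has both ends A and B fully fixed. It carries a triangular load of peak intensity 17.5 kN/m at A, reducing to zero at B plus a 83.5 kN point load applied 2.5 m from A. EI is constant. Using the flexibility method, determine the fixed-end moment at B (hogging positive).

M_B = 97.47 kN·m

Take the two fixed-end moments M_A, M_B as redundants; the released structure is the simple span AB.
On the primary (simply-supported) span, the end slopes from the loading are:
  at A: triangular load, peak 17.5: w₀L³/(45EI) = 388.9/EI
  at B: triangular load, peak 17.5: 7w₀L³/(360EI) = 340.3/EI
  at A: point load 83.5 at a = 2.5: Pab(L + b)/(6LEI) = 456.6/EI
  at B: point load 83.5 at a = 2.5: Pab(L + a)/(6LEI) = 326.2/EI
  θ_A0 = 845.5/EI,  θ_B0 = 666.4/EI
Flexibility coefficients: a unit moment at one end gives L/(3EI) there and L/(6EI) at the far end, so f₁₁ = f₂₂ = 3.333/EI and f₁₂ = f₂₁ = 1.667/EI.
Compatibility — zero rotation at each built-in end:
  3.333 M_A + 1.667 M_B = 845.5
  1.667 M_A + 3.333 M_B = 666.4
Solving the pair gives M_A = 204.9 kN·m and M_B = 97.47 kN·m (hogging).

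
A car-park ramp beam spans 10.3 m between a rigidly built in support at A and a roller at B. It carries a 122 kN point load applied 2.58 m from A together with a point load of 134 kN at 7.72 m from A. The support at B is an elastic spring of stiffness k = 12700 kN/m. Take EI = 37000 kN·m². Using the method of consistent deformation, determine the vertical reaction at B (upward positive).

Release the roller at B. Primary structure: cantilever fixed at A.
Primary-structure tip deflection at B by superposition:
  point load 122 at a = 2.58: Pa²(3L − a)/(6EI) = 3833/EI
  point load 134 at a = 7.72: Pa²(3L − a)/(6EI) = 30853/EI
  δ_0 = 34686/EI
Tip deflection under a unit load at B: L³/(3EI) = 364.2/EI.
With EI = 37000 kN·m²: δ_0 = 0.93747 m and δ_{BB} = 0.009844 m/kN.
Compatibility — the spring shortens by R_B/k under the reaction it provides: δ_0 − R_B·δ_{BB} = R_B/k. With 1/k = 0.000079 m/kN, R_B = δ_0 / (δ_{BB} + 1/k) = 0.93747 / (0.009844 + 0.000079) = 94.47 kN.

R_B = 94.47 kN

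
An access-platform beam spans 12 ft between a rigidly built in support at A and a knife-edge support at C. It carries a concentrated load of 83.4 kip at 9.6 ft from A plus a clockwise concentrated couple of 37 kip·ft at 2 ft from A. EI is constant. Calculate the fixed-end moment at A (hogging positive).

M_A = 116.1 kip·ft

Take the reaction at C as the redundant and release it; the primary structure is a cantilever fixed at A.
Primary-structure tip deflection at C by superposition:
  point load 83.4 at a = 9.6: Pa²(3L − a)/(6EI) = 33819/EI
  clockwise couple 37 at a = 2: M₀a(2L − a)/(2EI) = 814/EI
  δ_0 = 34633/EI
Flexibility coefficient — unit upward force at C: δ_{CC} = L³/(3EI) = 576/EI.
The prop prevents deflection at C: R_C = δ_0/δ_{CC} = 34633/576 = 60.13 kip.
Moment equilibrium about A: M_A = Σ(load moments about A) − R_C·L = 837.6 − 60.13×12 = 116.1 kip·ft.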